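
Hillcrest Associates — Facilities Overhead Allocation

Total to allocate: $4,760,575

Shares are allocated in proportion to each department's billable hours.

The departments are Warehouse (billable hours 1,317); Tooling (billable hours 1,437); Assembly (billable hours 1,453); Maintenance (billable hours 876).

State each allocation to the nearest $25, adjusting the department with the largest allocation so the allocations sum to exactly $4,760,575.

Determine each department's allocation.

Total billable hours = 5,083.
Pro-rata amounts: Warehouse 1,317/5,083 × $4,760,575 = 1,233,460.02; Tooling 1,437/5,083 × $4,760,575 = 1,345,848.18; Assembly 1,453/5,083 × $4,760,575 = 1,360,833.26; Maintenance 876/5,083 × $4,760,575 = 820,433.54.
Rounded to nearest $25: Warehouse $1,233,450; Tooling $1,345,850; Assembly $1,360,825; Maintenance $820,425. Sum = $4,760,550.
Difference $4,760,575 − $4,760,550 = +$25 applied to largest allocation (Assembly): Assembly becomes $1,360,850.

Warehouse: $1,233,450; Tooling: $1,345,850; Assembly: $1,360,850; Maintenance: $820,425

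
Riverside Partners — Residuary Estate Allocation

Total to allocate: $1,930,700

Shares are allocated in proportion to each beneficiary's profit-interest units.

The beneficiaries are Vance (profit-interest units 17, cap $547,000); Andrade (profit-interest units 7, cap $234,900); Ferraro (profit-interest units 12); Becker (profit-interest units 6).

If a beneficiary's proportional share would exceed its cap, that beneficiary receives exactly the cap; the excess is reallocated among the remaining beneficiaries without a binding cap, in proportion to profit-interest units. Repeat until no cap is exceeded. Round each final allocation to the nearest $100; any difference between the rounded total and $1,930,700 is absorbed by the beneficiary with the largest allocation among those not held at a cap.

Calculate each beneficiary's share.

Combined profit-interest units = 42.
Pro-rata shares before constraints: Vance 781,473.81; Andrade 321,783.33; Ferraro 551,628.57; Becker 275,814.29.
Cap binds for Vance ($547,000), Andrade ($234,900); balance $1,148,800 reallocated over remaining profit-interest units 18.
Remaining shares: Ferraro 765,866.67 → $765,900; Becker 382,933.33 → $382,900.

Vance: $547,000 | Andrade: $234,900 | Ferraro: $765,900 | Becker: $382,900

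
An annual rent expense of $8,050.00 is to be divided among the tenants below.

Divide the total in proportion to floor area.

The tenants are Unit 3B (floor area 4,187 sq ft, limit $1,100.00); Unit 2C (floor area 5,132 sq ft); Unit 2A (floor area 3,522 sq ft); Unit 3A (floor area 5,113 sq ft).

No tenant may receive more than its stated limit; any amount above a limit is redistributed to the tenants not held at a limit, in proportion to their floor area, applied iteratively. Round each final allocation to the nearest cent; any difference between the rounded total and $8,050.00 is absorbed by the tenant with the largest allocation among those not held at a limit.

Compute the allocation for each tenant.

Floor area total: 17,954.
Pro-rata shares before constraints: Unit 3B 1,877.3170; Unit 2C 2,301.0248; Unit 2A 1,579.1523; Unit 3A 2,292.5058.
Capped: Unit 3B ($1,100.00); remaining pool $6,950.00 reallocated over remaining floor area 13,767.
Shares after redistribution: Unit 2C 2,590.7896 → $2,590.79; Unit 2A 1,778.0126 → $1,778.01; Unit 3A 2,581.1978 → $2,581.20.

Unit 3B: $1,100.00 | Unit 2C: $2,590.79 | Unit 2A: $1,778.01 | Unit 3A: $2,581.20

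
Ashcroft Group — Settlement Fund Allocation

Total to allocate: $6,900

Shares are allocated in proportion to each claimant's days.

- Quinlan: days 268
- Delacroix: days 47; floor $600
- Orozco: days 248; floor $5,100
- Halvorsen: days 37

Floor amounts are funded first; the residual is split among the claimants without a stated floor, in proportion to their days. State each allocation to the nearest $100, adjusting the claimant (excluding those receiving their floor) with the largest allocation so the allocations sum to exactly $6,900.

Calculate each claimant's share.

Fund the minimums — Delacroix $600; Orozco $5,100. Balance $1,200.
Balance split over remaining days 305: Quinlan 1,054.43 → $1,100; Halvorsen 145.57 → $100.

Quinlan: $1,100 | Delacroix: $600 | Orozco: $5,100 | Halvorsen: $100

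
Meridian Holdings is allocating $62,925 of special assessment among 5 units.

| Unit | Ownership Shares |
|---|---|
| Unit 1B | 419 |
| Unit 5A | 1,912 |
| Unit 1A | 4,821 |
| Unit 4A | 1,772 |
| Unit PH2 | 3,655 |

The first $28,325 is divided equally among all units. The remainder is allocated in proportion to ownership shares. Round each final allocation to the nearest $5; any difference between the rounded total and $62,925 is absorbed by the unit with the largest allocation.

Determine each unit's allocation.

$28,325 shared equally gives $5,665 per unit.
Remainder $34,600 by ownership shares (total 12,579): Unit 1B 1,152.51 → $1,155; Unit 5A 5,259.18 → $5,260; Unit 1A 13,260.72 → $13,260; Unit 4A 4,874.09 → $4,875; Unit PH2 10,053.50 → $10,055.
Rounding difference −$5 on remainder applied to Unit 1A.
Totals: Unit 1B $5,665 + $1,155 = $6,820; Unit 5A $5,665 + $5,260 = $10,925; Unit 1A $5,665 + $13,255 = $18,920; Unit 4A $5,665 + $4,875 = $10,540; Unit PH2 $5,665 + $10,055 = $15,720.

Unit 1B: $6,820 · Unit 5A: $10,925 · Unit 1A: $18,920 · Unit 4A: $10,540 · Unit PH2: $15,720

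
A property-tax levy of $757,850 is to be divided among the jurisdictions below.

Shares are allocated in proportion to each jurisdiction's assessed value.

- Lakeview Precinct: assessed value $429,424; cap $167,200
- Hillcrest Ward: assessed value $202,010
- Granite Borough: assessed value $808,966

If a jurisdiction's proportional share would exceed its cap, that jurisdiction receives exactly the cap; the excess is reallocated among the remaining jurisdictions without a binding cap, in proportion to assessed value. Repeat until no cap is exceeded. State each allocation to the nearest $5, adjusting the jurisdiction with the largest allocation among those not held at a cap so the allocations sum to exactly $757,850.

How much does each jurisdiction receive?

Assessed value total: 1,440,400.
Proportional shares (ignoring caps): Lakeview Precinct 225,936.53; Hillcrest Ward 106,285.25; Granite Borough 425,628.22.
Capped: Lakeview Precinct ($167,200); residual $590,650 reallocated over remaining assessed value 1,010,976.
Redistributed shares: Hillcrest Ward 118,021.80 → $118,020; Granite Borough 472,628.20 → $472,630.

Lakeview Precinct: $167,200 · Hillcrest Ward: $118,020 · Granite Borough: $472,630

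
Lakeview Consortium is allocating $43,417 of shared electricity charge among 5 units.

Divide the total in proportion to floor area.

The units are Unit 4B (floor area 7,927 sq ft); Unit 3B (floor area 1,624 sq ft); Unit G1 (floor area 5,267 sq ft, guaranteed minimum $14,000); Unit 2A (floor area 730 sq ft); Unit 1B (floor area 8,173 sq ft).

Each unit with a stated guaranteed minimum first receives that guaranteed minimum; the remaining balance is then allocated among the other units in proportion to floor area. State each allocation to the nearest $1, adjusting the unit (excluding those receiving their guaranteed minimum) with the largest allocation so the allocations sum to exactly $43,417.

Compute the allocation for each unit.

Fund the minimums — Unit G1 $14,000. Residual $29,417.
Residual split over remaining floor area 18,454: Unit 4B 12,636.21 → $12,636; Unit 3B 2,588.77 → $2,589; Unit 2A 1,163.67 → $1,164; Unit 1B 13,028.35 → $13,028.

Unit 4B: $12,636; Unit 3B: $2,589; Unit G1: $14,000; Unit 2A: $1,164; Unit 1B: $13,028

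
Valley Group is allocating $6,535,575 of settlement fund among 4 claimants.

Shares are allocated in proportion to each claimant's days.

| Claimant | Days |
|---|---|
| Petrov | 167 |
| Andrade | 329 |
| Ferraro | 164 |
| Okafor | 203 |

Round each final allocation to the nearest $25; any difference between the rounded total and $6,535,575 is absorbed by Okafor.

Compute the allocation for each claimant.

Combined days = 863.
Unrounded shares: Petrov 167/863 × $6,535,575 = 1,264,705.71; Andrade 329/863 × $6,535,575 = 2,491,545.97; Ferraro 164/863 × $6,535,575 = 1,241,986.44; Okafor 203/863 × $6,535,575 = 1,537,336.88.
Rounded to nearest $25: Petrov $1,264,700; Andrade $2,491,550; Ferraro $1,241,975; Okafor $1,537,325. Sum = $6,535,550.
Difference $6,535,575 − $6,535,550 = +$25 applied to Okafor: Okafor becomes $1,537,350.

Petrov: $1,264,700; Andrade: $2,491,550; Ferraro: $1,241,975; Okafor: $1,537,350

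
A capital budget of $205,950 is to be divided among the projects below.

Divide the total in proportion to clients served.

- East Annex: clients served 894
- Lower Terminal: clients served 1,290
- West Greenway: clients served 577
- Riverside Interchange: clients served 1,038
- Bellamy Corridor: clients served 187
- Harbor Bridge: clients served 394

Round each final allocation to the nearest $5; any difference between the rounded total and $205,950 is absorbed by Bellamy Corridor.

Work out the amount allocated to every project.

East Annex: $42,035; Lower Terminal: $60,655; West Greenway: $27,130; Riverside Interchange: $48,805; Bellamy Corridor: $8,800; Harbor Bridge: $18,525

Clients served total: 4,380.
Proportional shares: East Annex 894/4,380 × $205,950 = 42,036.37; Lower Terminal 1,290/4,380 × $205,950 = 60,656.51; West Greenway 577/4,380 × $205,950 = 27,130.86; Riverside Interchange 1,038/4,380 × $205,950 = 48,807.33; Bellamy Corridor 187/4,380 × $205,950 = 8,792.84; Harbor Bridge 394/4,380 × $205,950 = 18,526.10.
After rounding ($5): East Annex $42,035; Lower Terminal $60,655; West Greenway $27,130; Riverside Interchange $48,805; Bellamy Corridor $8,795; Harbor Bridge $18,525. Sum = $205,945.
Difference $205,950 − $205,945 = +$5 applied to Bellamy Corridor: Bellamy Corridor becomes $8,800.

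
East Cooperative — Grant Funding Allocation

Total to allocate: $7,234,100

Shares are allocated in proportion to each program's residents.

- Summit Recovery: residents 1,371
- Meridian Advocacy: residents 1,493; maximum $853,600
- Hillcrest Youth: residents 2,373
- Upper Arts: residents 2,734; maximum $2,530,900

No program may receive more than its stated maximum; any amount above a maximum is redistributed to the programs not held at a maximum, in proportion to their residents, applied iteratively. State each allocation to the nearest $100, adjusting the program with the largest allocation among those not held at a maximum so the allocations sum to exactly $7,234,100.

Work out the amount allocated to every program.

Summit Recovery: $1,409,700; Meridian Advocacy: $853,600; Hillcrest Youth: $2,439,900; Upper Arts: $2,530,900

Sum of residents: 7,971.
Unconstrained shares: Summit Recovery 1,244,254.31; Meridian Advocacy 1,354,975.70; Hillcrest Youth 2,153,621.79; Upper Arts 2,481,248.20.
Held at cap: Meridian Advocacy ($853,600); residual $6,380,500 reallocated over remaining residents 6,478.
Held at cap: Upper Arts ($2,530,900); residual $3,849,600 reallocated over remaining residents 3,744.
Shares after redistribution: Summit Recovery 1,409,669.23 → $1,409,700; Hillcrest Youth 2,439,930.77 → $2,439,900.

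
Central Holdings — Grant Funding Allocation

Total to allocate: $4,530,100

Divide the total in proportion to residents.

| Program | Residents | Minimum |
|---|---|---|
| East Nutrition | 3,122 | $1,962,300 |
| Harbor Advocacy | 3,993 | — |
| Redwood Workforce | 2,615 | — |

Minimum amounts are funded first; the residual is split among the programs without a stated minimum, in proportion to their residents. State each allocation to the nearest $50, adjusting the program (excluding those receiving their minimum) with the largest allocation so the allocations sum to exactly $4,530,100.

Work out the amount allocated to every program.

East Nutrition: $1,962,300 · Harbor Advocacy: $1,551,650 · Redwood Workforce: $1,016,150

Minimums first: East Nutrition $1,962,300. Balance $2,567,800.
Balance split over remaining residents 6,608: Harbor Advocacy 1,551,638.23 → $1,551,650; Redwood Workforce 1,016,161.77 → $1,016,150.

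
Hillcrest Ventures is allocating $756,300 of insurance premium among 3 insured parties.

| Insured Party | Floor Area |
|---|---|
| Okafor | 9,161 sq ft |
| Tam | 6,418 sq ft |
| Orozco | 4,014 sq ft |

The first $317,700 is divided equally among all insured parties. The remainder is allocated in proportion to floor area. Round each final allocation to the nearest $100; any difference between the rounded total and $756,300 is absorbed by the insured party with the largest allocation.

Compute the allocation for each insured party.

$317,700 shared equally gives $105,900 per insured party.
Remainder $438,600 by floor area (total 19,593): Okafor 205,073.99 → $205,100; Tam 143,670.43 → $143,700; Orozco 89,855.58 → $89,900.
Rounding difference −$100 on remainder applied to Okafor.
Totals: Okafor $105,900 + $205,000 = $310,900; Tam $105,900 + $143,700 = $249,600; Orozco $105,900 + $89,900 = $195,800.

Okafor: $310,900 · Tam: $249,600 · Orozco: $195,800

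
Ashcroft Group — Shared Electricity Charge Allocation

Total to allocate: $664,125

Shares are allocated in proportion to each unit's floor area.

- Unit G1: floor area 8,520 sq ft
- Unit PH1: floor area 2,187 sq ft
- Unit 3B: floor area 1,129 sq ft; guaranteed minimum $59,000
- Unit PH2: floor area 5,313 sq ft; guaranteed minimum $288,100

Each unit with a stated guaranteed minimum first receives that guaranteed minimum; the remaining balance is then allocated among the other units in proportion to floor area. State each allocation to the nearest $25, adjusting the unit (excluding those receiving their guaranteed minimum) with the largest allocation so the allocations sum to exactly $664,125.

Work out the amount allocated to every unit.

Unit G1: $252,275 | Unit PH1: $64,750 | Unit 3B: $59,000 | Unit PH2: $288,100

Minimums first: Unit 3B $59,000; Unit PH2 $288,100. Balance $317,025.
Balance split over remaining floor area 10,707: Unit G1 252,269.82 → $252,275; Unit PH1 64,755.18 → $64,750.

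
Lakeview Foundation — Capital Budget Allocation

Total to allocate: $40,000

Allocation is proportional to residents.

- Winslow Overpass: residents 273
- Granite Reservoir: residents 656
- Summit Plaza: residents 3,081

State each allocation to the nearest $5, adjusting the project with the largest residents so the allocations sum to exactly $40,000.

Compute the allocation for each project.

Winslow Overpass: $2,725; Granite Reservoir: $6,545; Summit Plaza: $30,730

Residents total: 4,010.
Unrounded shares: Winslow Overpass 273/4,010 × $40,000 = 2,723.19; Granite Reservoir 656/4,010 × $40,000 = 6,543.64; Summit Plaza 3,081/4,010 × $40,000 = 30,733.17.
At nearest $5: Winslow Overpass $2,725; Granite Reservoir $6,545; Summit Plaza $30,735. Sum = $40,005.
Difference $40,000 − $40,005 = −$5 applied to largest residents (Summit Plaza): Summit Plaza becomes $30,730.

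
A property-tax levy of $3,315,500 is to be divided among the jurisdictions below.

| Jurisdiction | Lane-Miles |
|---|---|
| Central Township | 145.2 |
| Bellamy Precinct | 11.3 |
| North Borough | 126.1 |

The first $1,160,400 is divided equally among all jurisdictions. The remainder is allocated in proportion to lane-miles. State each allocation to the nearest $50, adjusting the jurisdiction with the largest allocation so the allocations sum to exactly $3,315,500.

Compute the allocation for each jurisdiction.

$1,160,400 shared equally gives $386,800 per jurisdiction.
Remainder $2,155,100 by lane-miles (total 282.6): Central Township 1,107,291.30 → $1,107,300; Bellamy Precinct 86,173.50 → $86,150; North Borough 961,635.21 → $961,650.
Totals: Central Township $386,800 + $1,107,300 = $1,494,100; Bellamy Precinct $386,800 + $86,150 = $472,950; North Borough $386,800 + $961,650 = $1,348,450.

Central Township: $1,494,100 · Bellamy Precinct: $472,950 · North Borough: $1,348,450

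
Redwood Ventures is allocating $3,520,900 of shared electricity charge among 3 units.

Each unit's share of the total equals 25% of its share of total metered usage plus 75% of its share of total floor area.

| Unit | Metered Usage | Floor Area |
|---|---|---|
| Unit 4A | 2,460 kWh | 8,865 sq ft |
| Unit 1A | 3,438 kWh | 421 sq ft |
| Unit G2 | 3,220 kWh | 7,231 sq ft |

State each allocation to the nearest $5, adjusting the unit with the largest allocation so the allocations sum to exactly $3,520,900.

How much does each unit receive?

Unit 4A: $1,654,785; Unit 1A: $399,200; Unit G2: $1,466,915

Totals — metered usage 9,118, floor area 16,517.
Composite weights (25% metered usage + 75% floor area): Unit 4A 0.4700; Unit 1A 0.1134; Unit G2 0.4166.
Unrounded shares: Unit 4A 1,654,783.60; Unit 1A 399,202.32; Unit G2 1,466,914.08.
Rounded to nearest $5: Unit 4A $1,654,785; Unit 1A $399,200; Unit G2 $1,466,915. Sum = $3,520,900.
No rounding difference to absorb.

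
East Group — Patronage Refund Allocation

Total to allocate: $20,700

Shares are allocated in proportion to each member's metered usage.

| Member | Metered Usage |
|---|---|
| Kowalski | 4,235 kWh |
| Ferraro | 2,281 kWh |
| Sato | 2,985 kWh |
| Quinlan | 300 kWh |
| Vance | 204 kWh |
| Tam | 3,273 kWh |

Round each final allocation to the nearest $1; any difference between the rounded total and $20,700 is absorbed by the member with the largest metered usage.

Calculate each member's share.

Kowalski: $6,601 · Ferraro: $3,556 · Sato: $4,654 · Quinlan: $468 · Vance: $318 · Tam: $5,103

Combined metered usage = 13,278.
Raw shares: Kowalski 4,235/13,278 × $20,700 = 6,602.24; Ferraro 2,281/13,278 × $20,700 = 3,556.01; Sato 2,985/13,278 × $20,700 = 4,653.52; Quinlan 300/13,278 × $20,700 = 467.69; Vance 204/13,278 × $20,700 = 318.03; Tam 3,273/13,278 × $20,700 = 5,102.51.
At nearest $1: Kowalski $6,602; Ferraro $3,556; Sato $4,654; Quinlan $468; Vance $318; Tam $5,103. Sum = $20,701.
Difference $20,700 − $20,701 = −$1 applied to largest metered usage (Kowalski): Kowalski becomes $6,601.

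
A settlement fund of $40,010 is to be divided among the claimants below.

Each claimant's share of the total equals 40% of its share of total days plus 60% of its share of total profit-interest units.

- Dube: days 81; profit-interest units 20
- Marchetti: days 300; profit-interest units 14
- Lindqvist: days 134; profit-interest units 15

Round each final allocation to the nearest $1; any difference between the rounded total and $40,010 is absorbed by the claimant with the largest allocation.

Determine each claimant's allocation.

Totals — days 515, profit-interest units 49.
Combined weights (40% days + 60% profit-interest units): Dube 0.3078; Marchetti 0.4044; Lindqvist 0.2878.
Proportional shares: Dube 12,315.501; Marchetti 16,181.58; Lindqvist 11,512.92.
After rounding ($1): Dube $12,316; Marchetti $16,182; Lindqvist $11,513. Sum = $40,011.
Difference $40,010 − $40,011 = −$1 applied to largest allocation (Marchetti): Marchetti becomes $16,181.

Dube: $12,316; Marchetti: $16,181; Lindqvist: $11,513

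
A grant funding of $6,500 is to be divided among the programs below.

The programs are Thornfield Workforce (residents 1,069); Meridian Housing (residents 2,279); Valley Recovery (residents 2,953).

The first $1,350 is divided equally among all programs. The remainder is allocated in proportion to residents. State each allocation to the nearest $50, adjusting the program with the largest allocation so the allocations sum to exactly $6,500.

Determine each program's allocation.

Thornfield Workforce: $1,300; Meridian Housing: $2,300; Valley Recovery: $2,900

First tranche $1,350 split equally: $450 each.
Remainder $5,150 by residents (total 6,301): Thornfield Workforce 873.73 → $850; Meridian Housing 1,862.70 → $1,850; Valley Recovery 2,413.58 → $2,400.
Rounding difference +$50 on remainder applied to Valley Recovery.
Totals: Thornfield Workforce $450 + $850 = $1,300; Meridian Housing $450 + $1,850 = $2,300; Valley Recovery $450 + $2,450 = $2,900.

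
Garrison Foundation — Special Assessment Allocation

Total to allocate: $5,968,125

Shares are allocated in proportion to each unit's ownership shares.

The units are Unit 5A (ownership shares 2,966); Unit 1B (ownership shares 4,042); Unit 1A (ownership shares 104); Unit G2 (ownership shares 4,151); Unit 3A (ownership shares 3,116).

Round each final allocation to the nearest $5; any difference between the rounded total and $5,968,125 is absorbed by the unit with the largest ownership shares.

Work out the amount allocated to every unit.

Ownership shares total: 14,379.
Pro-rata amounts: Unit 5A 2,966/14,379 × $5,968,125 = 1,231,063.27; Unit 1B 4,042/14,379 × $5,968,125 = 1,677,666.13; Unit 1A 104/14,379 × $5,968,125 = 43,166.08; Unit G2 4,151/14,379 × $5,968,125 = 1,722,907.495; Unit 3A 3,116/14,379 × $5,968,125 = 1,293,322.03.
Rounded to nearest $5: Unit 5A $1,231,065; Unit 1B $1,677,665; Unit 1A $43,165; Unit G2 $1,722,905; Unit 3A $1,293,320. Sum = $5,968,120.
Difference $5,968,125 − $5,968,120 = +$5 applied to largest ownership shares (Unit G2): Unit G2 becomes $1,722,910.

Unit 5A: $1,231,065 | Unit 1B: $1,677,665 | Unit 1A: $43,165 | Unit G2: $1,722,910 | Unit 3A: $1,293,320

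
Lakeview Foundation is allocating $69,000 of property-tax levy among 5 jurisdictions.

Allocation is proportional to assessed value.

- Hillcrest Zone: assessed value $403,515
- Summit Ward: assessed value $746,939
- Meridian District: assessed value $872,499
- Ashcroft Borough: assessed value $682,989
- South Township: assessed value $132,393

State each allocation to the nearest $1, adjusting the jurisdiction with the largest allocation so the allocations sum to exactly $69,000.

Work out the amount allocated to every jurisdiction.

Combined assessed value = 2,838,335.
Unrounded shares: Hillcrest Zone 403,515/2,838,335 × $69,000 = 9,809.46; Summit Ward 746,939/2,838,335 × $69,000 = 18,158.11; Meridian District 872,499/2,838,335 × $69,000 = 21,210.47; Ashcroft Borough 682,989/2,838,335 × $69,000 = 16,603.48; South Township 132,393/2,838,335 × $69,000 = 3,218.48.
Rounded to nearest $1: Hillcrest Zone $9,809; Summit Ward $18,158; Meridian District $21,210; Ashcroft Borough $16,603; South Township $3,218. Sum = $68,998.
Difference $69,000 − $68,998 = +$2 applied to largest allocation (Meridian District): Meridian District becomes $21,212.

Hillcrest Zone: $9,809 · Summit Ward: $18,158 · Meridian District: $21,212 · Ashcroft Borough: $16,603 · South Township: $3,218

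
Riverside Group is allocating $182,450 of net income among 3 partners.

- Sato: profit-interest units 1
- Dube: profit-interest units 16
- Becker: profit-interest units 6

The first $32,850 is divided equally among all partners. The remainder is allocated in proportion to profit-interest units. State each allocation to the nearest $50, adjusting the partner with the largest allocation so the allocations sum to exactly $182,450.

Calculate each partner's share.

Equal tier: $32,850 ÷ 3 = $10,950 apiece.
Remainder $149,600 by profit-interest units (total 23): Sato 6,504.35 → $6,500; Dube 104,069.57 → $104,050; Becker 39,026.09 → $39,050.
Totals: Sato $10,950 + $6,500 = $17,450; Dube $10,950 + $104,050 = $115,000; Becker $10,950 + $39,050 = $50,000.

Sato: $17,450 · Dube: $115,000 · Becker: $50,000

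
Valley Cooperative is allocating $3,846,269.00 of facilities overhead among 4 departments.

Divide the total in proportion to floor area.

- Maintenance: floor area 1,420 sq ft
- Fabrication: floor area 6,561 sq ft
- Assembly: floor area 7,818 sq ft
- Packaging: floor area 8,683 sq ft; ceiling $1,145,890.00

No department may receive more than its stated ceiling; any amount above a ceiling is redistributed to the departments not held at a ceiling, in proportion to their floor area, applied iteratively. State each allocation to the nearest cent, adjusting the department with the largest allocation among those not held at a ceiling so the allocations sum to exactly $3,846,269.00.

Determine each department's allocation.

Sum of floor area: 24,482.
Proportional shares (ignoring caps): Maintenance 223,090.5147; Fabrication 1,030,772.4413; Assembly 1,228,254.6786; Packaging 1,364,151.3654.
Cap binds for Packaging ($1,145,890.00); balance $2,700,379.00 reallocated over remaining floor area 15,799.
Redistributed shares: Maintenance 242,707.6511 → $242,707.65; Fabrication 1,121,411.9007 → $1,121,411.90; Assembly 1,336,259.4482 → $1,336,259.45.

Maintenance: $242,707.65 · Fabrication: $1,121,411.90 · Assembly: $1,336,259.45 · Packaging: $1,145,890.00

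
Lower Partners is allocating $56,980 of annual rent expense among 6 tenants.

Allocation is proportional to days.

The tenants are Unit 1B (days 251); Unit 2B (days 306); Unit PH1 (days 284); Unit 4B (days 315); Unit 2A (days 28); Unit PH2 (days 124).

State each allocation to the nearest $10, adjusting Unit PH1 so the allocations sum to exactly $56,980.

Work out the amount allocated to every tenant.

Unit 1B: $10,930; Unit 2B: $13,330; Unit PH1: $12,380; Unit 4B: $13,720; Unit 2A: $1,220; Unit PH2: $5,400

Total days = 1,308.
Proportional shares: Unit 1B 251/1,308 × $56,980 = 10,934.24; Unit 2B 306/1,308 × $56,980 = 13,330.18; Unit PH1 284/1,308 × $56,980 = 12,371.80; Unit 4B 315/1,308 × $56,980 = 13,722.25; Unit 2A 28/1,308 × $56,980 = 1,219.76; Unit PH2 124/1,308 × $56,980 = 5,401.77.
After rounding ($10): Unit 1B $10,930; Unit 2B $13,330; Unit PH1 $12,370; Unit 4B $13,720; Unit 2A $1,220; Unit PH2 $5,400. Sum = $56,970.
Difference $56,980 − $56,970 = +$10 applied to Unit PH1: Unit PH1 becomes $12,380.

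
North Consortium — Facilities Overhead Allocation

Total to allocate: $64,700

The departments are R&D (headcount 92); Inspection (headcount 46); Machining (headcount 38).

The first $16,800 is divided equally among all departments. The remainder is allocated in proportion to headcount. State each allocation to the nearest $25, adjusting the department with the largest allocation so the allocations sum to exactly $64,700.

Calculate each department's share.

$16,800 shared equally gives $5,600 per department.
Remainder $47,900 by headcount (total 176): R&D 25,038.64 → $25,050; Inspection 12,519.32 → $12,525; Machining 10,342.05 → $10,350.
Rounding difference −$25 on remainder applied to R&D.
Totals: R&D $5,600 + $25,025 = $30,625; Inspection $5,600 + $12,525 = $18,125; Machining $5,600 + $10,350 = $15,950.

R&D: $30,625 · Inspection: $18,125 · Machining: $15,950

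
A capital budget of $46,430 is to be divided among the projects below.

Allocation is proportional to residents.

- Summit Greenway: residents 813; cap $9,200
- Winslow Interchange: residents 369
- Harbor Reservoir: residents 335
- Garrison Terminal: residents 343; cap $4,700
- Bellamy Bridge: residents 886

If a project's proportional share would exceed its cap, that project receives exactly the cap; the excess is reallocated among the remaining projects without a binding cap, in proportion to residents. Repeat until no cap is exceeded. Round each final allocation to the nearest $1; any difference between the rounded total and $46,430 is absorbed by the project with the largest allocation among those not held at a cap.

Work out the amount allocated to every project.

Summit Greenway: $9,200 · Winslow Interchange: $7,549 · Harbor Reservoir: $6,854 · Garrison Terminal: $4,700 · Bellamy Bridge: $18,127

Total residents = 2,746.
Proportional shares (ignoring caps): Summit Greenway 13,746.39; Winslow Interchange 6,239.14; Harbor Reservoir 5,664.26; Garrison Terminal 5,799.52; Bellamy Bridge 14,980.69.
Held at cap: Summit Greenway ($9,200), Garrison Terminal ($4,700); residual $32,530 reallocated over remaining residents 1,590.
Shares after redistribution: Winslow Interchange 7,549.42 → $7,549; Harbor Reservoir 6,853.81 → $6,854; Bellamy Bridge 18,126.78 → $18,127.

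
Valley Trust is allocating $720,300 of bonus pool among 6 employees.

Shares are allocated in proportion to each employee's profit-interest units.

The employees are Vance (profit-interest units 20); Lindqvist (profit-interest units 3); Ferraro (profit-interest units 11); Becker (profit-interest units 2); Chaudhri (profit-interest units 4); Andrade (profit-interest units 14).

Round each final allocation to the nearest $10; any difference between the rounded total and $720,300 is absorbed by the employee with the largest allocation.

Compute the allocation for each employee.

Vance: $266,770 | Lindqvist: $40,020 | Ferraro: $146,730 | Becker: $26,680 | Chaudhri: $53,360 | Andrade: $186,740

Sum of profit-interest units: 54.
Proportional shares: Vance 20/54 × $720,300 = 266,777.78; Lindqvist 3/54 × $720,300 = 40,016.67; Ferraro 11/54 × $720,300 = 146,727.78; Becker 2/54 × $720,300 = 26,677.78; Chaudhri 4/54 × $720,300 = 53,355.56; Andrade 14/54 × $720,300 = 186,744.44.
Rounded to nearest $10: Vance $266,780; Lindqvist $40,020; Ferraro $146,730; Becker $26,680; Chaudhri $53,360; Andrade $186,740. Sum = $720,310.
Difference $720,300 − $720,310 = −$10 applied to largest allocation (Vance): Vance becomes $266,770.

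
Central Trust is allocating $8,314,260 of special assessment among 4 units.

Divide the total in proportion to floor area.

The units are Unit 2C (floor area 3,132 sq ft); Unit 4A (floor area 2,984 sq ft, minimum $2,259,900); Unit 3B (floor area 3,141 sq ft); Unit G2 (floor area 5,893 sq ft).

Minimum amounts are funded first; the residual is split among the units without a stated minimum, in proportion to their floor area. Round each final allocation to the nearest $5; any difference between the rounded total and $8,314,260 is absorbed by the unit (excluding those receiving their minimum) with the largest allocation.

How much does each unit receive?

Fund the minimums — Unit 4A $2,259,900. Remaining pool $6,054,360.
Remaining pool split over remaining floor area 12,166: Unit 2C 1,558,626.95 → $1,558,625; Unit 3B 1,563,105.77 → $1,563,105; Unit G2 2,932,627.28 → $2,932,625.
Rounding difference +$5 applied to Unit G2 → $2,932,630.

Unit 2C: $1,558,625; Unit 4A: $2,259,900; Unit 3B: $1,563,105; Unit G2: $2,932,630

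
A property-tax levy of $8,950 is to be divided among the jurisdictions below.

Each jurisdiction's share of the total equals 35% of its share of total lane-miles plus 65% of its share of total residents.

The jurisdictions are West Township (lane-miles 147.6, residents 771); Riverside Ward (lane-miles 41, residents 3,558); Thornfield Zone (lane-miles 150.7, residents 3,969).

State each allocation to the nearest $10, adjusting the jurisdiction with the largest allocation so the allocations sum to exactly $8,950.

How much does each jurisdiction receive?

West Township: $1,900; Riverside Ward: $2,870; Thornfield Zone: $4,180

Totals — lane-miles 339.3, residents 8,298.
Composite weights (35% lane-miles + 65% residents): West Township 0.2126; Riverside Ward 0.3210; Thornfield Zone 0.4664.
Raw shares: West Township 1,903.21; Riverside Ward 2,872.94; Thornfield Zone 4,173.86.
Rounded to nearest $10: West Township $1,900; Riverside Ward $2,870; Thornfield Zone $4,170. Sum = $8,940.
Difference $8,950 − $8,940 = +$10 applied to largest allocation (Thornfield Zone): Thornfield Zone becomes $4,180.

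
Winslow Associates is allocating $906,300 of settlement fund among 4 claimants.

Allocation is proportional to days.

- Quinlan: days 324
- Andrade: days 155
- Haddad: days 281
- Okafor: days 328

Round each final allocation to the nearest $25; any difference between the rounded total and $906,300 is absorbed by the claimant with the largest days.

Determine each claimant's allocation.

Sum of days: 1,088.
Pro-rata amounts: Quinlan 324/1,088 × $906,300 = 269,890.81; Andrade 155/1,088 × $906,300 = 129,114.43; Haddad 281/1,088 × $906,300 = 234,071.97; Okafor 328/1,088 × $906,300 = 273,222.79.
Rounded to nearest $25: Quinlan $269,900; Andrade $129,125; Haddad $234,075; Okafor $273,225. Sum = $906,325.
Difference $906,300 − $906,325 = −$25 applied to largest days (Okafor): Okafor becomes $273,200.

Quinlan: $269,900; Andrade: $129,125; Haddad: $234,075; Okafor: $273,200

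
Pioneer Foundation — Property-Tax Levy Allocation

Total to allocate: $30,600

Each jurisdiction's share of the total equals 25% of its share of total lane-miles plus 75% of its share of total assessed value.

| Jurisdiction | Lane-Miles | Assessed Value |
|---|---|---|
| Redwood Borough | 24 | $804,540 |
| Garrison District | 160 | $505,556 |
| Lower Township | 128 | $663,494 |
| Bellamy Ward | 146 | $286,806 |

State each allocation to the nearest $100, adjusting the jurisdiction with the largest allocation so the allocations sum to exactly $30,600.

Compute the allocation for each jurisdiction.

Redwood Borough: $8,600 · Garrison District: $7,800 · Lower Township: $8,800 · Bellamy Ward: $5,400

Lane-miles total 458; assessed value total 2,260,396.
Combined weights (25% lane-miles + 75% assessed value): Redwood Borough 0.2800; Garrison District 0.2551; Lower Township 0.2900; Bellamy Ward 0.1749.
Proportional shares: Redwood Borough 8,569.44; Garrison District 7,805.44; Lower Township 8,874.50; Bellamy Ward 5,350.61.
Rounded to nearest $100: Redwood Borough $8,600; Garrison District $7,800; Lower Township $8,900; Bellamy Ward $5,400. Sum = $30,700.
Difference $30,600 − $30,700 = −$100 applied to largest allocation (Lower Township): Lower Township becomes $8,800.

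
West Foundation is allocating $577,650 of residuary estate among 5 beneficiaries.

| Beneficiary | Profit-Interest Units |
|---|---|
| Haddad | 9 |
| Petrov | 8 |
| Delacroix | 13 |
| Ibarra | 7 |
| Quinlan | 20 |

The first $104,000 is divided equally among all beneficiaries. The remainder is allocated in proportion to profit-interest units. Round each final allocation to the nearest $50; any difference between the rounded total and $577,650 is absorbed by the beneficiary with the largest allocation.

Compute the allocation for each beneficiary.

Haddad: $95,600; Petrov: $87,300; Delacroix: $128,850; Ibarra: $78,950; Quinlan: $186,950

First tranche $104,000 split equally: $20,800 each.
Remainder $473,650 by profit-interest units (total 57): Haddad 74,786.84 → $74,800; Petrov 66,477.19 → $66,500; Delacroix 108,025.44 → $108,050; Ibarra 58,167.54 → $58,150; Quinlan 166,192.98 → $166,200.
Rounding difference −$50 on remainder applied to Quinlan.
Totals: Haddad $20,800 + $74,800 = $95,600; Petrov $20,800 + $66,500 = $87,300; Delacroix $20,800 + $108,050 = $128,850; Ibarra $20,800 + $58,150 = $78,950; Quinlan $20,800 + $166,150 = $186,950.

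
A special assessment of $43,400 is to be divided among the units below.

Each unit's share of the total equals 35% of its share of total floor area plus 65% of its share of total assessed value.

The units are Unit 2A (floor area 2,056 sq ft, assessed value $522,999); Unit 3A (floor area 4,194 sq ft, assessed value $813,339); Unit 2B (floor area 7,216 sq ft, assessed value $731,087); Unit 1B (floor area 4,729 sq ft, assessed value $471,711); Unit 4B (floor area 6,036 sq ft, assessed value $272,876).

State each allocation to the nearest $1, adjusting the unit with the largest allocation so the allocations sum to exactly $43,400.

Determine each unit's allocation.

Totals — floor area 24,231, assessed value 2,812,012.
Composite weights (35% floor area + 65% assessed value): Unit 2A 0.1506; Unit 3A 0.2486; Unit 2B 0.2732; Unit 1B 0.1773; Unit 4B 0.1503.
Pro-rata amounts: Unit 2A 6,535.58; Unit 3A 10,788.53; Unit 2B 11,857.82; Unit 1B 7,696.72; Unit 4B 6,521.35.
After rounding ($1): Unit 2A $6,536; Unit 3A $10,789; Unit 2B $11,858; Unit 1B $7,697; Unit 4B $6,521. Sum = $43,401.
Difference $43,400 − $43,401 = −$1 applied to largest allocation (Unit 2B): Unit 2B becomes $11,857.

Unit 2A: $6,536 | Unit 3A: $10,789 | Unit 2B: $11,857 | Unit 1B: $7,697 | Unit 4B: $6,521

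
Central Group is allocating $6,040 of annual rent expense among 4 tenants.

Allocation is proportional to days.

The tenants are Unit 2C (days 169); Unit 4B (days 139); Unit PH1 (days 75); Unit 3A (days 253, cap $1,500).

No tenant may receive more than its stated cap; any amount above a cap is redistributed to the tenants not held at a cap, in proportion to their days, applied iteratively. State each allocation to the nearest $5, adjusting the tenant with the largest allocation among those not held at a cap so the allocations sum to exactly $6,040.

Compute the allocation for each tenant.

Unit 2C: $2,000 | Unit 4B: $1,650 | Unit PH1: $890 | Unit 3A: $1,500

Combined days = 636.
Unconstrained shares: Unit 2C 1,604.97; Unit 4B 1,320.06; Unit PH1 712.26; Unit 3A 2,402.70.
Cap binds for Unit 3A ($1,500); balance $4,540 reallocated over remaining days 383.
Shares after redistribution: Unit 2C 2,003.29 → $2,005; Unit 4B 1,647.68 → $1,650; Unit PH1 889.03 → $890.
Rounding difference −$5 applied to Unit 2C → $2,000.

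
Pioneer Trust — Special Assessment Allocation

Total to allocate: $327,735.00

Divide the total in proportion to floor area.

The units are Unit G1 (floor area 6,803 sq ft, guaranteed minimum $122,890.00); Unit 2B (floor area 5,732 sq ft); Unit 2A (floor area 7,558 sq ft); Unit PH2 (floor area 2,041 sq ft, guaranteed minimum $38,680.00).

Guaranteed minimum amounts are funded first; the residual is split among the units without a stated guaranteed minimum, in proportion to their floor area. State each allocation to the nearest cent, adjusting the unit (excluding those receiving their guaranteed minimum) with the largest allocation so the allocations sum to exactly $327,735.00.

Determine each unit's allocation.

Guaranteed amounts: Unit G1 $122,890.00; Unit PH2 $38,680.00. Remaining pool $166,165.00.
Remaining pool split over remaining floor area 13,290: Unit 2B 71,667.2521 → $71,667.25; Unit 2A 94,497.7479 → $94,497.75.

Unit G1: $122,890.00 | Unit 2B: $71,667.25 | Unit 2A: $94,497.75 | Unit PH2: $38,680.00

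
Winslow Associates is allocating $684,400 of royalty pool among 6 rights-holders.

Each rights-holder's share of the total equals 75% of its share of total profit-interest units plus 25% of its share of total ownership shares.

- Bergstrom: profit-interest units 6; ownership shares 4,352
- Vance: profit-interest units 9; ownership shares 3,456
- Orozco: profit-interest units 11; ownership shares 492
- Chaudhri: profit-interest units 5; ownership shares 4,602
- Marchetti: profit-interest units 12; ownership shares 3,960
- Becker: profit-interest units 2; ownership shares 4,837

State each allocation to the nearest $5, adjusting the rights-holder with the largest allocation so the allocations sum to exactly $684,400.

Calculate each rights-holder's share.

Totals — profit-interest units 45, ownership shares 21,699.
Blended shares (75% profit-interest units + 25% ownership shares): Bergstrom 0.1501; Vance 0.1898; Orozco 0.1890; Chaudhri 0.1364; Marchetti 0.2456; Becker 0.0891.
Unrounded shares: Bergstrom 102,756.20; Vance 129,911.10; Orozco 129,352.83; Chaudhri 93,320.82; Marchetti 168,105.22; Becker 60,953.83.
After rounding ($5): Bergstrom $102,755; Vance $129,910; Orozco $129,355; Chaudhri $93,320; Marchetti $168,105; Becker $60,955. Sum = $684,400.
No rounding difference to absorb.

Bergstrom: $102,755 | Vance: $129,910 | Orozco: $129,355 | Chaudhri: $93,320 | Marchetti: $168,105 | Becker: $60,955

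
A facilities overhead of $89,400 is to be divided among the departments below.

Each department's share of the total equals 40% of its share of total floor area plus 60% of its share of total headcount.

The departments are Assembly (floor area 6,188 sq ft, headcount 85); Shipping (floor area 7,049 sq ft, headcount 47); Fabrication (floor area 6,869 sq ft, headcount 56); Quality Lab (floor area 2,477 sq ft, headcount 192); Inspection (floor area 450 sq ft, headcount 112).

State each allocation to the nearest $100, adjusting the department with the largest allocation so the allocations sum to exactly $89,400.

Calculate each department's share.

Totals — floor area 23,033, headcount 492.
Composite weights (40% floor area + 60% headcount): Assembly 0.2111; Shipping 0.1797; Fabrication 0.1876; Quality Lab 0.2772; Inspection 0.1444.
Raw shares: Assembly 18,874.28; Shipping 16,068.11; Fabrication 16,769.87; Quality Lab 24,778.36; Inspection 12,909.38.
At nearest $100: Assembly $18,900; Shipping $16,100; Fabrication $16,800; Quality Lab $24,800; Inspection $12,900. Sum = $89,500.
Difference $89,400 − $89,500 = −$100 applied to largest allocation (Quality Lab): Quality Lab becomes $24,700.

Assembly: $18,900 · Shipping: $16,100 · Fabrication: $16,800 · Quality Lab: $24,700 · Inspection: $12,900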